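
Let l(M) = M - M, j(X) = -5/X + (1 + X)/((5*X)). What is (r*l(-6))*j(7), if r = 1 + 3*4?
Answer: 0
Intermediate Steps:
j(X) = -5/X + (1 + X)/(5*X) (j(X) = -5/X + (1 + X)*(1/(5*X)) = -5/X + (1 + X)/(5*X))
l(M) = 0
r = 13 (r = 1 + 12 = 13)
(r*l(-6))*j(7) = (13*0)*((⅕)*(-24 + 7)/7) = 0*((⅕)*(⅐)*(-17)) = 0*(-17/35) = 0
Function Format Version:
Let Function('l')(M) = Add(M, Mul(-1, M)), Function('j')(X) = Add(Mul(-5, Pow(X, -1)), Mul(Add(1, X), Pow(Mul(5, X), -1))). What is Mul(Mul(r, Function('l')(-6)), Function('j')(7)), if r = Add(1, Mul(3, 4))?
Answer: 0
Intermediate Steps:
Function('j')(X) = Add(Mul(-5, Pow(X, -1)), Mul(Rational(1, 5), Pow(X, -1), Add(1, X))) (Function('j')(X) = Add(Mul(-5, Pow(X, -1)), Mul(Add(1, X), Mul(Rational(1, 5), Pow(X, -1)))) = Add(Mul(-5, Pow(X, -1)), Mul(Rational(1, 5), Pow(X, -1), Add(1, X))))
Function('l')(M) = 0
r = 13 (r = Add(1, 12) = 13)
Mul(Mul(r, Function('l')(-6)), Function('j')(7)) = Mul(Mul(13, 0), Mul(Rational(1, 5), Pow(7, -1), Add(-24, 7))) = Mul(0, Mul(Rational(1, 5), Rational(1, 7), -17)) = Mul(0, Rational(-17, 35)) = 0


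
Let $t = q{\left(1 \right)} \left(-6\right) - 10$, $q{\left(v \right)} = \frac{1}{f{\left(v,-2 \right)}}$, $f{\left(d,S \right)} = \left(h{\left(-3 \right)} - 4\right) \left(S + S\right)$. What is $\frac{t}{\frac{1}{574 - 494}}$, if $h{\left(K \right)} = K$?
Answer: $- \frac{5720}{7} \approx -817.14$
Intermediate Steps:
$f{\left(d,S \right)} = - 14 S$ ($f{\left(d,S \right)} = \left(-3 - 4\right) \left(S + S\right) = - 7 \cdot 2 S = - 14 S$)
$q{\left(v \right)} = \frac{1}{28}$ ($q{\left(v \right)} = \frac{1}{\left(-14\right) \left(-2\right)} = \frac{1}{28}$)
$t = - \frac{143}{14}$ ($t = \frac{1}{28} \left(-6\right) - 10 = - \frac{3}{14} - 10 = - \frac{143}{14} \approx -10.214$)
$\frac{t}{\frac{1}{574 - 494}} = - \frac{143}{14 \frac{1}{574 - 494}} = - \frac{143}{14 \cdot \frac{1}{80}} = - \frac{143 \frac{1}{\frac{1}{80}}}{14} = \left(- \frac{143}{14}\right) 80 = - \frac{5720}{7}$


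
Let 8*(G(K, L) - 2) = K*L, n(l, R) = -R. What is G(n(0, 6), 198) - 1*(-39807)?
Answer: 79321/2 ≈ 39661.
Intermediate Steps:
G(K, L) = 2 + K*L/8 (G(K, L) = 2 + (K*L)/8 = 2 + K*L/8)
G(n(0, 6), 198) - 1*(-39807) = (2 + (⅛)*(-1*6)*198) - 1*(-39807) = (2 + (⅛)*(-6)*198) + 39807 = (2 - 297/2) + 39807 = -293/2 + 39807 = 79321/2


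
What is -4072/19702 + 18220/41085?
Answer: 19167232/80945667 ≈ 0.23679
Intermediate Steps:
-4072/19702 + 18220/41085 = -4072*1/19702 + 18220*(1/41085) = -2036/9851 + 3644/8217 = 19167232/80945667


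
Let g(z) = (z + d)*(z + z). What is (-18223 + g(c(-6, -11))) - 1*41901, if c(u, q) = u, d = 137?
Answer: -61696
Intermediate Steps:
g(z) = 2*z*(137 + z) (g(z) = (z + 137)*(z + z) = (137 + z)*(2*z) = 2*z*(137 + z))
(-18223 + g(c(-6, -11))) - 1*41901 = (-18223 + 2*(-6)*(137 - 6)) - 1*41901 = (-18223 + 2*(-6)*131) - 41901 = (-18223 - 1572) - 41901 = -19795 - 41901 = -61696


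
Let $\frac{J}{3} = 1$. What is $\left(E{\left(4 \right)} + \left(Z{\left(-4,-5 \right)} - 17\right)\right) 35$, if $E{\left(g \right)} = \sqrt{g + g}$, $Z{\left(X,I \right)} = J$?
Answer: $-490 + 70 \sqrt{2} \approx -391.0$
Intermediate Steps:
$J = 3$ ($J = 3 \cdot 1 = 3$)
$Z{\left(X,I \right)} = 3$
$E{\left(g \right)} = \sqrt{2} \sqrt{g}$ ($E{\left(g \right)} = \sqrt{2 g} = \sqrt{2} \sqrt{g}$)
$\left(E{\left(4 \right)} + \left(Z{\left(-4,-5 \right)} - 17\right)\right) 35 = \left(\sqrt{2} \sqrt{4} + \left(3 - 17\right)\right) 35 = \left(\sqrt{2} \cdot 2 - 14\right) 35 = \left(2 \sqrt{2} - 14\right) 35 = \left(-14 + 2 \sqrt{2}\right) 35 = -490 + 70 \sqrt{2}$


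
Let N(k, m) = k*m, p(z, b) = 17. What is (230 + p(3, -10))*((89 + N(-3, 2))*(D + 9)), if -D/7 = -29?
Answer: 4346212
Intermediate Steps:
D = 203 (D = -7*(-29) = 203)
(230 + p(3, -10))*((89 + N(-3, 2))*(D + 9)) = (230 + 17)*((89 - 3*2)*(203 + 9)) = 247*((89 - 6)*212) = 247*(83*212) = 247*17596 = 4346212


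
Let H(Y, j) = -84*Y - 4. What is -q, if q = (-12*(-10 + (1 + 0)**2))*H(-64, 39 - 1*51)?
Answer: -580176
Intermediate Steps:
H(Y, j) = -4 - 84*Y
q = 580176 (q = (-12*(-10 + (1 + 0)**2))*(-4 - 84*(-64)) = (-12*(-10 + 1**2))*(-4 + 5376) = -12*(-10 + 1)*5372 = -12*(-9)*5372 = 108*5372 = 580176)
-q = -1*580176 = -580176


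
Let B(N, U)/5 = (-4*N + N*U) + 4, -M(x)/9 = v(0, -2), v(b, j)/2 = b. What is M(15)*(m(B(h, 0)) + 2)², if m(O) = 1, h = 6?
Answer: 0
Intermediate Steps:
v(b, j) = 2*b
M(x) = 0 (M(x) = -18*0 = -9*0 = 0)
B(N, U) = 20 - 20*N + 5*N*U (B(N, U) = 5*((-4*N + N*U) + 4) = 5*(4 - 4*N + N*U) = 20 - 20*N + 5*N*U)
M(15)*(m(B(h, 0)) + 2)² = 0*(1 + 2)² = 0*3² = 0*9 = 0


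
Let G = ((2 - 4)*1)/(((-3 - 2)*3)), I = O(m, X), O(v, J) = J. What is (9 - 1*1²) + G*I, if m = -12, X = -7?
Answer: 106/15 ≈ 7.0667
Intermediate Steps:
I = -7
G = 2/15 (G = (-2*1)/((-5*3)) = -2/(-15) = -2*(-1/15) = 2/15 ≈ 0.13333)
(9 - 1*1²) + G*I = (9 - 1*1²) + (2/15)*(-7) = (9 - 1*1) - 14/15 = (9 - 1) - 14/15 = 8 - 14/15 = 106/15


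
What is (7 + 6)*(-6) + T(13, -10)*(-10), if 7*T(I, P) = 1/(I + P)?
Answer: -1648/21 ≈ -78.476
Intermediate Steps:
T(I, P) = 1/(7*(I + P))
(7 + 6)*(-6) + T(13, -10)*(-10) = (7 + 6)*(-6) + (1/(7*(13 - 10)))*(-10) = 13*(-6) + ((⅐)/3)*(-10) = -78 + ((⅐)*(⅓))*(-10) = -78 + (1/21)*(-10) = -78 - 10/21 = -1648/21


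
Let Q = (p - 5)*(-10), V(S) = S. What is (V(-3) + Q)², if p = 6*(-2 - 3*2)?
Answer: 277729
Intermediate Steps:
p = -48 (p = 6*(-2 - 6) = 6*(-8) = -48)
Q = 530 (Q = (-48 - 5)*(-10) = -53*(-10) = 530)
(V(-3) + Q)² = (-3 + 530)² = 527² = 277729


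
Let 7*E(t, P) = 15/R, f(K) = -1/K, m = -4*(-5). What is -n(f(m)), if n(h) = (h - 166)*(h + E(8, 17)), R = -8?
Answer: -295569/5600 ≈ -52.780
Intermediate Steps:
m = 20
E(t, P) = -15/56 (E(t, P) = (15/(-8))/7 = (15*(-1/8))/7 = (1/7)*(-15/8) = -15/56)
n(h) = (-166 + h)*(-15/56 + h) (n(h) = (h - 166)*(h - 15/56) = (-166 + h)*(-15/56 + h))
-n(f(m)) = -(1245/28 + (-1/20)**2 - (-9311)/(56*20)) = -(1245/28 + (-1*1/20)**2 - (-9311)/(56*20)) = -(1245/28 + (-1/20)**2 - 9311/56*(-1/20)) = -(1245/28 + 1/400 + 9311/1120) = -1*295569/5600 = -295569/5600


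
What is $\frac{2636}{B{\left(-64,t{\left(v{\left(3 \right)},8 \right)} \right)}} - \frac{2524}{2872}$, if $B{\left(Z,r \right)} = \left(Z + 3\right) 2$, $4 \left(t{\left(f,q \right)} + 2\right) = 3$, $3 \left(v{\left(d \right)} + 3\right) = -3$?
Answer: $- \frac{984815}{43798} \approx -22.485$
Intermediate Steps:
$v{\left(d \right)} = -4$ ($v{\left(d \right)} = -3 + \frac{1}{3} \left(-3\right) = -3 - 1 = -4$)
$t{\left(f,q \right)} = - \frac{5}{4}$ ($t{\left(f,q \right)} = -2 + \frac{1}{4} \cdot 3 = -2 + \frac{3}{4} = - \frac{5}{4}$)
$B{\left(Z,r \right)} = 6 + 2 Z$ ($B{\left(Z,r \right)} = \left(3 + Z\right) 2 = 6 + 2 Z$)
$\frac{2636}{B{\left(-64,t{\left(v{\left(3 \right)},8 \right)} \right)}} - \frac{2524}{2872} = \frac{2636}{6 + 2 \left(-64\right)} - \frac{2524}{2872} = \frac{2636}{6 - 128} - \frac{631}{718} = \frac{2636}{-122} - \frac{631}{718} = 2636 \left(- \frac{1}{122}\right) - \frac{631}{718} = - \frac{1318}{61} - \frac{631}{718} = - \frac{984815}{43798}$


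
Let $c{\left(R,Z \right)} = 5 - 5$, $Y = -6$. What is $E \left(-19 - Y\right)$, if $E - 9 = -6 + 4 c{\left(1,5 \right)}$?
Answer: $-39$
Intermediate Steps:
$c{\left(R,Z \right)} = 0$ ($c{\left(R,Z \right)} = 5 - 5 = 0$)
$E = 3$ ($E = 9 + \left(-6 + 4 \cdot 0\right) = 9 + \left(-6 + 0\right) = 9 - 6 = 3$)
$E \left(-19 - Y\right) = 3 \left(-19 - -6\right) = 3 \left(-19 + 6\right) = 3 \left(-13\right) = -39$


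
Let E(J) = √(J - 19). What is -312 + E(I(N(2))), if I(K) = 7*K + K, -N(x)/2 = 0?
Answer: -312 + I*√19 ≈ -312.0 + 4.3589*I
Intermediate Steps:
N(x) = 0 (N(x) = -2*0 = 0)
I(K) = 8*K
E(J) = √(-19 + J)
-312 + E(I(N(2))) = -312 + √(-19 + 8*0) = -312 + √(-19 + 0) = -312 + √(-19) = -312 + I*√19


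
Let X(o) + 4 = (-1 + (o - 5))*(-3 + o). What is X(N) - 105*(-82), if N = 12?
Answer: 8660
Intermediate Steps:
X(o) = -4 + (-6 + o)*(-3 + o) (X(o) = -4 + (-1 + (o - 5))*(-3 + o) = -4 + (-1 + (-5 + o))*(-3 + o) = -4 + (-6 + o)*(-3 + o))
X(N) - 105*(-82) = (14 + 12**2 - 9*12) - 105*(-82) = (14 + 144 - 108) + 8610 = 50 + 8610 = 8660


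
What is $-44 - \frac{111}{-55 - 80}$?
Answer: $- \frac{1943}{45} \approx -43.178$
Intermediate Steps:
$-44 - \frac{111}{-55 - 80} = -44 - \frac{111}{-135} = -44 - - \frac{37}{45} = -44 + \frac{37}{45} = - \frac{1943}{45}$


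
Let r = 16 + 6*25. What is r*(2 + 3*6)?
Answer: 3320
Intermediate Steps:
r = 166 (r = 16 + 150 = 166)
r*(2 + 3*6) = 166*(2 + 3*6) = 166*(2 + 18) = 166*20 = 3320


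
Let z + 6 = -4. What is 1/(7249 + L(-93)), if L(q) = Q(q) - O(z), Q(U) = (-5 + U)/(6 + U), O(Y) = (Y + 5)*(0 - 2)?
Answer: 87/629891 ≈ 0.00013812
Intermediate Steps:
z = -10 (z = -6 - 4 = -10)
O(Y) = -10 - 2*Y (O(Y) = (5 + Y)*(-2) = -10 - 2*Y)
Q(U) = (-5 + U)/(6 + U)
L(q) = -10 + (-5 + q)/(6 + q) (L(q) = (-5 + q)/(6 + q) - (-10 - 2*(-10)) = (-5 + q)/(6 + q) - (-10 + 20) = (-5 + q)/(6 + q) - 1*10 = (-5 + q)/(6 + q) - 10 = -10 + (-5 + q)/(6 + q))
1/(7249 + L(-93)) = 1/(7249 + (-65 - 9*(-93))/(6 - 93)) = 1/(7249 + (-65 + 837)/(-87)) = 1/(7249 - 1/87*772) = 1/(7249 - 772/87) = 1/(629891/87) = 87/629891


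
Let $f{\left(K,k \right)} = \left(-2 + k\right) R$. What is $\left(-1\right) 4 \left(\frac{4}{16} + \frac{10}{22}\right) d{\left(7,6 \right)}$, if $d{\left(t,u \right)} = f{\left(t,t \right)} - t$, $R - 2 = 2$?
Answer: $- \frac{403}{11} \approx -36.636$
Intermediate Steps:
$R = 4$ ($R = 2 + 2 = 4$)
$f{\left(K,k \right)} = -8 + 4 k$ ($f{\left(K,k \right)} = \left(-2 + k\right) 4 = -8 + 4 k$)
$d{\left(t,u \right)} = -8 + 3 t$ ($d{\left(t,u \right)} = \left(-8 + 4 t\right) - t = -8 + 3 t$)
$\left(-1\right) 4 \left(\frac{4}{16} + \frac{10}{22}\right) d{\left(7,6 \right)} = \left(-1\right) 4 \left(\frac{4}{16} + \frac{10}{22}\right) \left(-8 + 3 \cdot 7\right) = - 4 \left(4 \cdot \frac{1}{16} + 10 \cdot \frac{1}{22}\right) \left(-8 + 21\right) = - 4 \left(\frac{1}{4} + \frac{5}{11}\right) 13 = \left(-4\right) \frac{31}{44} \cdot 13 = \left(- \frac{31}{11}\right) 13 = - \frac{403}{11}$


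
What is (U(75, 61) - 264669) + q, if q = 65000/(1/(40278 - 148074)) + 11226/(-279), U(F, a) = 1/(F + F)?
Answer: -32582571897919/4650 ≈ -7.0070e+9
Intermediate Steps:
U(F, a) = 1/(2*F)
q = -651626823742/93 (q = 65000/(1/(-107796)) + 11226*(-1/279) = 65000/(-1/107796) - 3742/93 = 65000*(-107796) - 3742/93 = -7006740000 - 3742/93 = -651626823742/93 ≈ -7.0067e+9)
(U(75, 61) - 264669) + q = ((½)/75 - 264669) - 651626823742/93 = ((½)*(1/75) - 264669) - 651626823742/93 = (1/150 - 264669) - 651626823742/93 = -39700349/150 - 651626823742/93 = -32582571897919/4650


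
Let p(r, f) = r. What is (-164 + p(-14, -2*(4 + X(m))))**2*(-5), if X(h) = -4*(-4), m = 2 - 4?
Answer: -158420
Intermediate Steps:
m = -2
X(h) = 16
(-164 + p(-14, -2*(4 + X(m))))**2*(-5) = (-164 - 14)**2*(-5) = (-178)**2*(-5) = 31684*(-5) = -158420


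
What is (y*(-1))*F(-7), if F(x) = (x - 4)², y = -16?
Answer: 1936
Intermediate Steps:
F(x) = (-4 + x)²
(y*(-1))*F(-7) = (-16*(-1))*(-4 - 7)² = 16*(-11)² = 16*121 = 1936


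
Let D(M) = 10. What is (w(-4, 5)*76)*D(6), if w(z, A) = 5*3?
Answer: 11400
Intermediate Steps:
w(z, A) = 15
(w(-4, 5)*76)*D(6) = (15*76)*10 = 1140*10 = 11400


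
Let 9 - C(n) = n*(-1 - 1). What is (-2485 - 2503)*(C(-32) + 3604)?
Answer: -17702412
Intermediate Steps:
C(n) = 9 + 2*n (C(n) = 9 - n*(-1 - 1) = 9 - n*(-2) = 9 - (-2)*n = 9 + 2*n)
(-2485 - 2503)*(C(-32) + 3604) = (-2485 - 2503)*((9 + 2*(-32)) + 3604) = -4988*((9 - 64) + 3604) = -4988*(-55 + 3604) = -4988*3549 = -17702412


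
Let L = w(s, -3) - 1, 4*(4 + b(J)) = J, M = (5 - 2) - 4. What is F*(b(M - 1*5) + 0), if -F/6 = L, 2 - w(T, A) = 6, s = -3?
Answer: -165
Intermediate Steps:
M = -1 (M = 3 - 4 = -1)
b(J) = -4 + J/4
w(T, A) = -4 (w(T, A) = 2 - 1*6 = 2 - 6 = -4)
L = -5 (L = -4 - 1 = -5)
F = 30 (F = -6*(-5) = 30)
F*(b(M - 1*5) + 0) = 30*((-4 + (-1 - 1*5)/4) + 0) = 30*((-4 + (-1 - 5)/4) + 0) = 30*((-4 + (1/4)*(-6)) + 0) = 30*((-4 - 3/2) + 0) = 30*(-11/2 + 0) = 30*(-11/2) = -165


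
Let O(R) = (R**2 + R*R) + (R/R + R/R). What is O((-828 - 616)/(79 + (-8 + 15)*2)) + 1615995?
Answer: 13980928325/8649 ≈ 1.6165e+6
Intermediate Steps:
O(R) = 2 + 2*R**2 (O(R) = (R**2 + R**2) + (1 + 1) = 2*R**2 + 2 = 2 + 2*R**2)
O((-828 - 616)/(79 + (-8 + 15)*2)) + 1615995 = (2 + 2*((-828 - 616)/(79 + (-8 + 15)*2))**2) + 1615995 = (2 + 2*(-1444/(79 + 7*2))**2) + 1615995 = (2 + 2*(-1444/(79 + 14))**2) + 1615995 = (2 + 2*(-1444/93)**2) + 1615995 = (2 + 2*(2085136/8649)) + 1615995 = (2 + 4170272/8649) + 1615995 = 4187570/8649 + 1615995 = 13980928325/8649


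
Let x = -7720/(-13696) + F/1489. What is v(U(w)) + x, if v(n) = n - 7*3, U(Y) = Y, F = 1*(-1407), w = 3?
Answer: -46856923/2549168 ≈ -18.381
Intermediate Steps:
F = -1407
v(n) = -21 + n (v(n) = n - 21 = -21 + n)
x = -971899/2549168 (x = -7720/(-13696) - 1407/1489 = -7720*(-1/13696) - 1407*1/1489 = 965/1712 - 1407/1489 = -971899/2549168 ≈ -0.38126)
v(U(w)) + x = (-21 + 3) - 971899/2549168 = -18 - 971899/2549168 = -46856923/2549168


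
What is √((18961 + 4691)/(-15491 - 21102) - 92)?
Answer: 16*I*√484601099/36593 ≈ 9.6253*I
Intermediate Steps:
√((18961 + 4691)/(-15491 - 21102) - 92) = √(23652/(-36593) - 92) = √(23652*(-1/36593) - 92) = √(-23652/36593 - 92) = √(-3390208/36593) = 16*I*√484601099/36593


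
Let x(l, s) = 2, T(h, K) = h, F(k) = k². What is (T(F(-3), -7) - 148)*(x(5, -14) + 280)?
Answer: -39198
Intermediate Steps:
(T(F(-3), -7) - 148)*(x(5, -14) + 280) = ((-3)² - 148)*(2 + 280) = (9 - 148)*282 = -139*282 = -39198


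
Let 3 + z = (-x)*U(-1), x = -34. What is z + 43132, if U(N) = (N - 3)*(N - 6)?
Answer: 44081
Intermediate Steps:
U(N) = (-6 + N)*(-3 + N) (U(N) = (-3 + N)*(-6 + N) = (-6 + N)*(-3 + N))
z = 949 (z = -3 + (-1*(-34))*(18 + (-1)² - 9*(-1)) = -3 + 34*(18 + 1 + 9) = -3 + 34*28 = -3 + 952 = 949)
z + 43132 = 949 + 43132 = 44081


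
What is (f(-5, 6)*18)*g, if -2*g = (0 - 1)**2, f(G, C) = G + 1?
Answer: 36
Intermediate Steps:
f(G, C) = 1 + G
g = -1/2 (g = -(0 - 1)**2/2 = -1/2*(-1)**2 = -1/2*1 = -1/2 ≈ -0.50000)
(f(-5, 6)*18)*g = ((1 - 5)*18)*(-1/2) = -4*18*(-1/2) = -72*(-1/2) = 36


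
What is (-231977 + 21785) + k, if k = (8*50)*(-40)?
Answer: -226192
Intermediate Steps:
k = -16000 (k = 400*(-40) = -16000)
(-231977 + 21785) + k = (-231977 + 21785) - 16000 = -210192 - 16000 = -226192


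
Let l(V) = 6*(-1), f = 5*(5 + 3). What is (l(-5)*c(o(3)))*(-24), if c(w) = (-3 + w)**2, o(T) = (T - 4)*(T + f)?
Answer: 304704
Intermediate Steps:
f = 40 (f = 5*8 = 40)
l(V) = -6
o(T) = (-4 + T)*(40 + T) (o(T) = (T - 4)*(T + 40) = (-4 + T)*(40 + T))
(l(-5)*c(o(3)))*(-24) = -6*(-3 + (-160 + 3**2 + 36*3))**2*(-24) = -6*(-3 + (-160 + 9 + 108))**2*(-24) = -6*(-3 - 43)**2*(-24) = -6*(-46)**2*(-24) = -6*2116*(-24) = -12696*(-24) = 304704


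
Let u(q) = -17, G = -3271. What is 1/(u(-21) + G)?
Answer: -1/3288 ≈ -0.00030414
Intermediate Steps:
1/(u(-21) + G) = 1/(-17 - 3271) = 1/(-3288) = -1/3288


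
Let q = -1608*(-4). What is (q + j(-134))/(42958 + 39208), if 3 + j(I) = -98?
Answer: 6331/82166 ≈ 0.077051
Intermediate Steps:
j(I) = -101 (j(I) = -3 - 98 = -101)
q = 6432
(q + j(-134))/(42958 + 39208) = (6432 - 101)/(42958 + 39208) = 6331/82166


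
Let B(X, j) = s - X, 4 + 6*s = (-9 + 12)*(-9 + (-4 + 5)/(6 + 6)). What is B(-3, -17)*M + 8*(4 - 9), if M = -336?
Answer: 674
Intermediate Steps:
s = -41/8 (s = -⅔ + ((-9 + 12)*(-9 + (-4 + 5)/(6 + 6)))/6 = -⅔ + (3*(-9 + 1/12))/6 = -⅔ + (3*(-107/12))/6 = -⅔ + (⅙)*(-107/4) = -⅔ - 107/24 = -41/8 ≈ -5.1250)
B(X, j) = -41/8 - X
B(-3, -17)*M + 8*(4 - 9) = (-41/8 - 1*(-3))*(-336) + 8*(4 - 9) = (-41/8 + 3)*(-336) + 8*(-5) = -17/8*(-336) - 40 = 714 - 40 = 674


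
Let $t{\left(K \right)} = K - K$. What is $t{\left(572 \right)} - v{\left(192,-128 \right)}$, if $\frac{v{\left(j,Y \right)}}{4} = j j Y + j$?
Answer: $18873600$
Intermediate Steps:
$v{\left(j,Y \right)} = 4 j + 4 Y j^{2}$ ($v{\left(j,Y \right)} = 4 \left(j j Y + j\right) = 4 \left(j^{2} Y + j\right) = 4 \left(Y j^{2} + j\right) = 4 \left(j + Y j^{2}\right) = 4 j + 4 Y j^{2}$)
$t{\left(K \right)} = 0$
$t{\left(572 \right)} - v{\left(192,-128 \right)} = 0 - 4 \cdot 192 \left(1 - 24576\right) = 0 - 4 \cdot 192 \left(-24575\right) = 0 - -18873600 = 0 + 18873600 = 18873600$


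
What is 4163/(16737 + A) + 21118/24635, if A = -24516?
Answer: 61721417/191635665 ≈ 0.32208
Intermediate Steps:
4163/(16737 + A) + 21118/24635 = 4163/(16737 - 24516) + 21118/24635 = 4163/(-7779) + 21118*(1/24635) = 4163*(-1/7779) + 21118/24635 = -4163/7779 + 21118/24635 = 61721417/191635665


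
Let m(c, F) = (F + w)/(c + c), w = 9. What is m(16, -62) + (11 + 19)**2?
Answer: 28747/32 ≈ 898.34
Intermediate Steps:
m(c, F) = (9 + F)/(2*c) (m(c, F) = (F + 9)/(c + c) = (9 + F)/((2*c)) = (9 + F)*(1/(2*c)) = (9 + F)/(2*c))
m(16, -62) + (11 + 19)**2 = (1/2)*(9 - 62)/16 + (11 + 19)**2 = (1/2)*(1/16)*(-53) + 30**2 = -53/32 + 900 = 28747/32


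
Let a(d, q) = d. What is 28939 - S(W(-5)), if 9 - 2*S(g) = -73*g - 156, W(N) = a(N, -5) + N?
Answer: 58443/2 ≈ 29222.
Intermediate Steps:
W(N) = 2*N (W(N) = N + N = 2*N)
S(g) = 165/2 + 73*g/2 (S(g) = 9/2 - (-73*g - 156)/2 = 9/2 - (-156 - 73*g)/2 = 9/2 + (78 + 73*g/2) = 165/2 + 73*g/2)
28939 - S(W(-5)) = 28939 - (165/2 + 73*(2*(-5))/2) = 28939 - (165/2 + (73/2)*(-10)) = 28939 - (165/2 - 365) = 28939 - 1*(-565/2) = 28939 + 565/2 = 58443/2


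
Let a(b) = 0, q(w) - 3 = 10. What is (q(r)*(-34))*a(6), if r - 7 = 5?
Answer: 0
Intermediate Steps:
r = 12 (r = 7 + 5 = 12)
q(w) = 13 (q(w) = 3 + 10 = 13)
(q(r)*(-34))*a(6) = (13*(-34))*0 = -442*0 = 0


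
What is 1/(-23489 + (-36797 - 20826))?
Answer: -1/81112 ≈ -1.2329e-5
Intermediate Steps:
1/(-23489 + (-36797 - 20826)) = 1/(-23489 - 57623) = 1/(-81112) = -1/81112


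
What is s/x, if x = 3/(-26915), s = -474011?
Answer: 12758006065/3 ≈ 4.2527e+9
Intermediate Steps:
x = -3/26915 (x = 3*(-1/26915) = -3/26915 ≈ -0.00011146)
s/x = -474011/(-3/26915) = -474011*(-26915/3) = 12758006065/3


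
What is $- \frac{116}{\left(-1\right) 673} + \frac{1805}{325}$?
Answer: $\frac{250493}{43745} \approx 5.7262$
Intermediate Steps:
$- \frac{116}{\left(-1\right) 673} + \frac{1805}{325} = - \frac{116}{-673} + 1805 \cdot \frac{1}{325} = \left(-116\right) \left(- \frac{1}{673}\right) + \frac{361}{65} = \frac{116}{673} + \frac{361}{65} = \frac{250493}{43745}$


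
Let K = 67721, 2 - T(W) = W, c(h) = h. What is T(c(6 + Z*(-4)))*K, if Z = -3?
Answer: -1083536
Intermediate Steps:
T(W) = 2 - W
T(c(6 + Z*(-4)))*K = (2 - (6 - 3*(-4)))*67721 = (2 - (6 + 12))*67721 = (2 - 1*18)*67721 = (2 - 18)*67721 = -16*67721 = -1083536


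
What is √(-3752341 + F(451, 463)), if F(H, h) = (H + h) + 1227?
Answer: 10*I*√37502 ≈ 1936.5*I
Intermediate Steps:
F(H, h) = 1227 + H + h
√(-3752341 + F(451, 463)) = √(-3752341 + (1227 + 451 + 463)) = √(-3752341 + 2141) = √(-3750200) = 10*I*√37502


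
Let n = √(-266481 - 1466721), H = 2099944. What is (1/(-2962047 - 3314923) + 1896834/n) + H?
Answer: 13181285489679/6276970 - 316139*I*√192578/96289 ≈ 2.0999e+6 - 1440.8*I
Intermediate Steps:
n = 3*I*√192578 (n = √(-1733202) = 3*I*√192578 ≈ 1316.5*I)
(1/(-2962047 - 3314923) + 1896834/n) + H = (1/(-2962047 - 3314923) + 1896834/((3*I*√192578))) + 2099944 = (1/(-6276970) + 1896834*(-I*√192578/577734)) + 2099944 = (-1/6276970 - 316139*I*√192578/96289) + 2099944 = 13181285489679/6276970 - 316139*I*√192578/96289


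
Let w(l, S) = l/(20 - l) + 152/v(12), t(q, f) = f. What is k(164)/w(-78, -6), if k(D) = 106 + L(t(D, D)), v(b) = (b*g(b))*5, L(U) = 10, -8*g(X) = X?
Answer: -255780/5479 ≈ -46.684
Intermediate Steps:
g(X) = -X/8
v(b) = -5*b²/8 (v(b) = (b*(-b/8))*5 = -b²/8*5 = -5*b²/8)
w(l, S) = -76/45 + l/(20 - l) (w(l, S) = l/(20 - l) + 152/((-5/8*12²)) = l/(20 - l) + 152/((-5/8*144)) = l/(20 - l) + 152/(-90) = l/(20 - l) + 152*(-1/90) = l/(20 - l) - 76/45 = -76/45 + l/(20 - l))
k(D) = 116 (k(D) = 106 + 10 = 116)
k(164)/w(-78, -6) = 116/(((1520 - 121*(-78))/(45*(-20 - 78)))) = 116/(((1/45)*(1520 + 9438)/(-98))) = 116/(((1/45)*(-1/98)*10958)) = 116/(-5479/2205) = 116*(-2205/5479) = -255780/5479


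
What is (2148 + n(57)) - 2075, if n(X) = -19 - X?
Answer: -3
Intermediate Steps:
(2148 + n(57)) - 2075 = (2148 + (-19 - 1*57)) - 2075 = (2148 + (-19 - 57)) - 2075 = (2148 - 76) - 2075 = 2072 - 2075 = -3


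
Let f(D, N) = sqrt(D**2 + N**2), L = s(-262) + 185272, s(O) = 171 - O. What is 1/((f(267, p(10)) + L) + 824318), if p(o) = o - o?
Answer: 1/1010290 ≈ 9.8981e-7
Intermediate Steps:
p(o) = 0
L = 185705 (L = (171 - 1*(-262)) + 185272 = (171 + 262) + 185272 = 433 + 185272 = 185705)
1/((f(267, p(10)) + L) + 824318) = 1/((sqrt(267**2 + 0**2) + 185705) + 824318) = 1/((sqrt(71289 + 0) + 185705) + 824318) = 1/((sqrt(71289) + 185705) + 824318) = 1/((267 + 185705) + 824318) = 1/(185972 + 824318) = 1/1010290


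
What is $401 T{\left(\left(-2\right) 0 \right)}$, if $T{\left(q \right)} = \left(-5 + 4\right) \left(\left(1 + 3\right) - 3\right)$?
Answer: $-401$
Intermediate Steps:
$T{\left(q \right)} = -1$ ($T{\left(q \right)} = - (4 - 3) = \left(-1\right) 1 = -1$)
$401 T{\left(\left(-2\right) 0 \right)} = 401 \left(-1\right) = -401$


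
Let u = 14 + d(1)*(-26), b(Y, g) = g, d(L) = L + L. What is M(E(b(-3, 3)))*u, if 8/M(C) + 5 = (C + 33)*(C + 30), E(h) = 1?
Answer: -304/1049 ≈ -0.28980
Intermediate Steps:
d(L) = 2*L
u = -38 (u = 14 + (2*1)*(-26) = 14 + 2*(-26) = 14 - 52 = -38)
M(C) = 8/(-5 + (30 + C)*(33 + C)) (M(C) = 8/(-5 + (C + 33)*(C + 30)) = 8/(-5 + (33 + C)*(30 + C)) = 8/(-5 + (30 + C)*(33 + C)))
M(E(b(-3, 3)))*u = (8/(985 + 1**2 + 63*1))*(-38) = (8/(985 + 1 + 63))*(-38) = (8/1049)*(-38) = -304/1049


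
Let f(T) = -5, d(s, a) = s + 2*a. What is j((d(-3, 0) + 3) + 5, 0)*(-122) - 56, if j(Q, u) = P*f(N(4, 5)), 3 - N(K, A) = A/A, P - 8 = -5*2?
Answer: -1276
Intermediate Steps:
P = -2 (P = 8 - 5*2 = 8 - 10 = -2)
N(K, A) = 2 (N(K, A) = 3 - A/A = 3 - 1*1 = 3 - 1 = 2)
j(Q, u) = 10 (j(Q, u) = -2*(-5) = 10)
j((d(-3, 0) + 3) + 5, 0)*(-122) - 56 = 10*(-122) - 56 = -1220 - 56 = -1276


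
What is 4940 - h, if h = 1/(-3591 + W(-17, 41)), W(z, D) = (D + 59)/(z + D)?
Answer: 106313746/21521 ≈ 4940.0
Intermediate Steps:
W(z, D) = (59 + D)/(D + z)
h = -6/21521 (h = 1/(-3591 + (59 + 41)/(41 - 17)) = 1/(-3591 + 100/24) = 1/(-3591 + (1/24)*100) = 1/(-3591 + 25/6) = 1/(-21521/6) = -6/21521 ≈ -0.00027880)
4940 - h = 4940 - 1*(-6/21521) = 4940 + 6/21521 = 106313746/21521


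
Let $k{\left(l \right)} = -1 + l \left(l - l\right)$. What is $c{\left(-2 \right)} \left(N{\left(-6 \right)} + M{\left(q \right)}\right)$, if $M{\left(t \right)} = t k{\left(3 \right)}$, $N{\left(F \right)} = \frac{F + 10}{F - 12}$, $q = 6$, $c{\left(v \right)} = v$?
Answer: $\frac{112}{9} \approx 12.444$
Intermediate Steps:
$N{\left(F \right)} = \frac{10 + F}{-12 + F}$
$k{\left(l \right)} = -1$ ($k{\left(l \right)} = -1 + l 0 = -1 + 0 = -1$)
$M{\left(t \right)} = - t$ ($M{\left(t \right)} = t \left(-1\right) = - t$)
$c{\left(-2 \right)} \left(N{\left(-6 \right)} + M{\left(q \right)}\right) = - 2 \left(\frac{10 - 6}{-12 - 6} - 6\right) = - 2 \left(\frac{1}{-18} \cdot 4 - 6\right) = - 2 \left(\left(- \frac{1}{18}\right) 4 - 6\right) = - 2 \left(- \frac{2}{9} - 6\right) = \left(-2\right) \left(- \frac{56}{9}\right) = \frac{112}{9}$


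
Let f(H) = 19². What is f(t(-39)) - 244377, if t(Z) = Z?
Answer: -244016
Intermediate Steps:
f(H) = 361
f(t(-39)) - 244377 = 361 - 244377 = -244016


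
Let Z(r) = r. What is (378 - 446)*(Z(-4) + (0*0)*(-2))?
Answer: 272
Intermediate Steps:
(378 - 446)*(Z(-4) + (0*0)*(-2)) = (378 - 446)*(-4 + (0*0)*(-2)) = -68*(-4 + 0*(-2)) = -68*(-4 + 0) = -68*(-4) = 272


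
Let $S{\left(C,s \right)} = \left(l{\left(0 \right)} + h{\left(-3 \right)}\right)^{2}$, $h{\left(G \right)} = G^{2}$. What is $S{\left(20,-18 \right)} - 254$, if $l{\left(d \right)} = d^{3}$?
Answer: $-173$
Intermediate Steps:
$S{\left(C,s \right)} = 81$ ($S{\left(C,s \right)} = \left(0^{3} + \left(-3\right)^{2}\right)^{2} = \left(0 + 9\right)^{2} = 9^{2} = 81$)
$S{\left(20,-18 \right)} - 254 = 81 - 254 = -173$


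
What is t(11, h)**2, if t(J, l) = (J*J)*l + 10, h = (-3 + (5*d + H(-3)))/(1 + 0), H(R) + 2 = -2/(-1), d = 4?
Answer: 4272489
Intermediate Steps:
H(R) = 0 (H(R) = -2 - 2/(-1) = -2 - 2*(-1) = -2 + 2 = 0)
h = 17 (h = (-3 + (5*4 + 0))/(1 + 0) = (-3 + (20 + 0))/1 = (-3 + 20)*1 = 17*1 = 17)
t(J, l) = 10 + l*J**2 (t(J, l) = J**2*l + 10 = l*J**2 + 10 = 10 + l*J**2)
t(11, h)**2 = (10 + 17*11**2)**2 = (10 + 17*121)**2 = (10 + 2057)**2 = 2067**2 = 4272489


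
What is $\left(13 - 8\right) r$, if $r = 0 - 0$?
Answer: $0$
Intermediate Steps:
$r = 0$ ($r = 0 + 0 = 0$)
$\left(13 - 8\right) r = \left(13 - 8\right) 0 = 5 \cdot 0 = 0$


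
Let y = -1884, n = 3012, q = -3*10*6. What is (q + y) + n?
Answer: 948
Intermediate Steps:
q = -180 (q = -30*6 = -180)
(q + y) + n = (-180 - 1884) + 3012 = -2064 + 3012 = 948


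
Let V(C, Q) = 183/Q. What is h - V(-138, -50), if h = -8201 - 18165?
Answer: -1318117/50 ≈ -26362.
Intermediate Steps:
h = -26366
h - V(-138, -50) = -26366 - 183/(-50) = -26366 - 183*(-1)/50 = -26366 - 1*(-183/50) = -26366 + 183/50 = -1318117/50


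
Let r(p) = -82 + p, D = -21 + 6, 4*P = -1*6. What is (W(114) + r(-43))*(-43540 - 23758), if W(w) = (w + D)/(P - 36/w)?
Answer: 12081454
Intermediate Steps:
P = -3/2 (P = (-1*6)/4 = (1/4)*(-6) = -3/2 ≈ -1.5000)
D = -15
W(w) = (-15 + w)/(-3/2 - 36/w) (W(w) = (w - 15)/(-3/2 - 36/w) = (-15 + w)/(-3/2 - 36/w))
(W(114) + r(-43))*(-43540 - 23758) = ((2/3)*114*(15 - 1*114)/(24 + 114) + (-82 - 43))*(-43540 - 23758) = ((2/3)*114*(15 - 114)/138 - 125)*(-67298) = ((2/3)*114*(1/138)*(-99) - 125)*(-67298) = (-1254/23 - 125)*(-67298) = -4129/23*(-67298) = 12081454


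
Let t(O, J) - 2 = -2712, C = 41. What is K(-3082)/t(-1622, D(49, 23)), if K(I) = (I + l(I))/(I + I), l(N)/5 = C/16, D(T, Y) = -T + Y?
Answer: -49107/267271040 ≈ -0.00018373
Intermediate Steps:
D(T, Y) = Y - T
l(N) = 205/16 (l(N) = 5*(41/16) = 205/16)
t(O, J) = -2710 (t(O, J) = 2 - 2712 = -2710)
K(I) = (205/16 + I)/(2*I) (K(I) = (I + 205/16)/(I + I) = (205/16 + I)/((2*I)) = (205/16 + I)*(1/(2*I)) = (205/16 + I)/(2*I))
K(-3082)/t(-1622, D(49, 23)) = ((1/32)*(205 + 16*(-3082))/(-3082))/(-2710) = ((1/32)*(-1/3082)*(205 - 49312))*(-1/2710) = ((1/32)*(-1/3082)*(-49107))*(-1/2710) = (49107/98624)*(-1/2710) = -49107/267271040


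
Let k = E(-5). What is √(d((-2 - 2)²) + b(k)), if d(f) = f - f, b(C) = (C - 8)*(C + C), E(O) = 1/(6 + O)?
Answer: I*√14 ≈ 3.7417*I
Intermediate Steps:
k = 1 (k = 1/(6 - 5) = 1/1 = 1)
b(C) = 2*C*(-8 + C) (b(C) = (-8 + C)*(2*C) = 2*C*(-8 + C))
d(f) = 0
√(d((-2 - 2)²) + b(k)) = √(0 + 2*1*(-8 + 1)) = √(0 + 2*1*(-7)) = √(0 - 14) = √(-14) = I*√14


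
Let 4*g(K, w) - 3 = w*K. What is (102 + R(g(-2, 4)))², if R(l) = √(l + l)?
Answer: (204 + I*√10)²/4 ≈ 10402.0 + 322.55*I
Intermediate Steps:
g(K, w) = ¾ + K*w/4 (g(K, w) = ¾ + (w*K)/4 = ¾ + (K*w)/4 = ¾ + K*w/4)
R(l) = √2*√l (R(l) = √(2*l) = √2*√l)
(102 + R(g(-2, 4)))² = (102 + √2*√(¾ + (¼)*(-2)*4))² = (102 + √2*√(¾ - 2))² = (102 + √2*√(-5/4))² = (102 + √2*(I*√5/2))² = (102 + I*√10/2)²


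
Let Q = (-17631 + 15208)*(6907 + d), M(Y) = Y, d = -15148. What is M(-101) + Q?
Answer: 19967842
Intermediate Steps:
Q = 19967943 (Q = (-17631 + 15208)*(6907 - 15148) = -2423*(-8241) = 19967943)
M(-101) + Q = -101 + 19967943 = 19967842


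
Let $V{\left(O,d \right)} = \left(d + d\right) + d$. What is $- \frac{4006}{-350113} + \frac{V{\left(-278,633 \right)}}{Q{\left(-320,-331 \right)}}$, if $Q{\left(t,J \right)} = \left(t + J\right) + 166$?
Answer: $- \frac{662921677}{169804805} \approx -3.904$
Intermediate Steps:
$V{\left(O,d \right)} = 3 d$ ($V{\left(O,d \right)} = 2 d + d = 3 d$)
$Q{\left(t,J \right)} = 166 + J + t$ ($Q{\left(t,J \right)} = \left(J + t\right) + 166 = 166 + J + t$)
$- \frac{4006}{-350113} + \frac{V{\left(-278,633 \right)}}{Q{\left(-320,-331 \right)}} = - \frac{4006}{-350113} + \frac{3 \cdot 633}{166 - 331 - 320} = \left(-4006\right) \left(- \frac{1}{350113}\right) + \frac{1899}{-485} = \frac{4006}{350113} + 1899 \left(- \frac{1}{485}\right) = \frac{4006}{350113} - \frac{1899}{485} = - \frac{662921677}{169804805}$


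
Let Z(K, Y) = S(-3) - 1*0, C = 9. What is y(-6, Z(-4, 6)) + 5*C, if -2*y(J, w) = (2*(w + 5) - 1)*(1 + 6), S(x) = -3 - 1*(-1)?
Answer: 55/2 ≈ 27.500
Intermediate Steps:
S(x) = -2 (S(x) = -3 + 1 = -2)
Z(K, Y) = -2 (Z(K, Y) = -2 - 1*0 = -2 + 0 = -2)
y(J, w) = -63/2 - 7*w (y(J, w) = -(2*(w + 5) - 1)*(1 + 6)/2 = -(2*(5 + w) - 1)*7/2 = -((10 + 2*w) - 1)*7/2 = -(9 + 2*w)*7/2 = -(63 + 14*w)/2 = -63/2 - 7*w)
y(-6, Z(-4, 6)) + 5*C = (-63/2 - 7*(-2)) + 5*9 = (-63/2 + 14) + 45 = -35/2 + 45 = 55/2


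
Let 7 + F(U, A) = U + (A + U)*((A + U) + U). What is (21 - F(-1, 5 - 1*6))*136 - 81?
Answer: 3047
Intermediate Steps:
F(U, A) = -7 + U + (A + U)*(A + 2*U) (F(U, A) = -7 + (U + (A + U)*((A + U) + U)) = -7 + (U + (A + U)*(A + 2*U)) = -7 + U + (A + U)*(A + 2*U))
(21 - F(-1, 5 - 1*6))*136 - 81 = (21 - (-7 - 1 + (5 - 1*6)**2 + 2*(-1)**2 + 3*(5 - 1*6)*(-1)))*136 - 81 = (21 - (-7 - 1 + (5 - 6)**2 + 2*1 + 3*(5 - 6)*(-1)))*136 - 81 = (21 - (-7 - 1 + (-1)**2 + 2 + 3*(-1)*(-1)))*136 - 81 = (21 - (-7 - 1 + 1 + 2 + 3))*136 - 81 = (21 - 1*(-2))*136 - 81 = (21 + 2)*136 - 81 = 23*136 - 81 = 3128 - 81 = 3047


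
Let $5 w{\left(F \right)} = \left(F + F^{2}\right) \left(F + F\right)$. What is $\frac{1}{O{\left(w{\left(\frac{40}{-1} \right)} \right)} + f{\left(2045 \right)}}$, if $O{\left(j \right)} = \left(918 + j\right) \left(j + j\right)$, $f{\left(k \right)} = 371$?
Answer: $\frac{1}{1200177011} \approx 8.3321 \cdot 10^{-10}$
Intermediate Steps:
$w{\left(F \right)} = \frac{2 F \left(F + F^{2}\right)}{5}$ ($w{\left(F \right)} = \frac{\left(F + F^{2}\right) \left(F + F\right)}{5} = \frac{\left(F + F^{2}\right) 2 F}{5} = \frac{2 F \left(F + F^{2}\right)}{5}$)
$O{\left(j \right)} = 2 j \left(918 + j\right)$ ($O{\left(j \right)} = \left(918 + j\right) 2 j = 2 j \left(918 + j\right)$)
$\frac{1}{O{\left(w{\left(\frac{40}{-1} \right)} \right)} + f{\left(2045 \right)}} = \frac{1}{2 \frac{2 \left(\frac{40}{-1}\right)^{2} \left(1 + \frac{40}{-1}\right)}{5} \left(918 + \frac{2 \left(\frac{40}{-1}\right)^{2} \left(1 + \frac{40}{-1}\right)}{5}\right) + 371} = \frac{1}{2 \frac{2 \left(40 \left(-1\right)\right)^{2} \left(1 + 40 \left(-1\right)\right)}{5} \left(918 + \frac{2 \left(40 \left(-1\right)\right)^{2} \left(1 + 40 \left(-1\right)\right)}{5}\right) + 371} = \frac{1}{2 \frac{2 \left(-40\right)^{2} \left(1 - 40\right)}{5} \left(918 + \frac{2 \left(-40\right)^{2} \left(1 - 40\right)}{5}\right) + 371} = \frac{1}{2 \cdot \frac{2}{5} \cdot 1600 \left(-39\right) \left(918 + \frac{2}{5} \cdot 1600 \left(-39\right)\right) + 371} = \frac{1}{2 \left(-24960\right) \left(918 - 24960\right) + 371} = \frac{1}{2 \left(-24960\right) \left(-24042\right) + 371} = \frac{1}{1200176640 + 371} = \frac{1}{1200177011}$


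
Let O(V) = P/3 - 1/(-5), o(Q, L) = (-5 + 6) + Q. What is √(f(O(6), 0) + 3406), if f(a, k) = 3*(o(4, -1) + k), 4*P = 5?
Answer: √3421 ≈ 58.489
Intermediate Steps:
P = 5/4 (P = (¼)*5 = 5/4 ≈ 1.2500)
o(Q, L) = 1 + Q
O(V) = 37/60 (O(V) = (5/4)/3 - 1/(-5) = (5/4)*(⅓) - 1*(-⅕) = 5/12 + ⅕ = 37/60)
f(a, k) = 15 + 3*k (f(a, k) = 3*((1 + 4) + k) = 3*(5 + k) = 15 + 3*k)
√(f(O(6), 0) + 3406) = √((15 + 3*0) + 3406) = √((15 + 0) + 3406) = √(15 + 3406) = √3421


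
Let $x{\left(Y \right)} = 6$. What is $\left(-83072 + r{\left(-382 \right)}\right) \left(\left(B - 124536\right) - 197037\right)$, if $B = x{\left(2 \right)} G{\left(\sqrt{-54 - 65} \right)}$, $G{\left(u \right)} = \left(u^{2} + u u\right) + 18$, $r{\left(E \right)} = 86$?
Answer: $26795598498$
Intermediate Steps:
$G{\left(u \right)} = 18 + 2 u^{2}$ ($G{\left(u \right)} = \left(u^{2} + u^{2}\right) + 18 = 2 u^{2} + 18 = 18 + 2 u^{2}$)
$B = -1320$ ($B = 6 \left(18 + 2 \left(\sqrt{-54 - 65}\right)^{2}\right) = 6 \left(18 + 2 \left(\sqrt{-119}\right)^{2}\right) = 6 \left(18 + 2 \left(i \sqrt{119}\right)^{2}\right) = 6 \left(18 + 2 \left(-119\right)\right) = 6 \left(18 - 238\right) = 6 \left(-220\right) = -1320$)
$\left(-83072 + r{\left(-382 \right)}\right) \left(\left(B - 124536\right) - 197037\right) = \left(-83072 + 86\right) \left(\left(-1320 - 124536\right) - 197037\right) = - 82986 \left(\left(-1320 - 124536\right) - 197037\right) = - 82986 \left(-125856 - 197037\right) = \left(-82986\right) \left(-322893\right) = 26795598498$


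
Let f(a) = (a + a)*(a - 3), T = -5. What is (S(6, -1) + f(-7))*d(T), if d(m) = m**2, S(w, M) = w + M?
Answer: 3625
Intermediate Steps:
S(w, M) = M + w
f(a) = 2*a*(-3 + a) (f(a) = (2*a)*(-3 + a) = 2*a*(-3 + a))
(S(6, -1) + f(-7))*d(T) = ((-1 + 6) + 2*(-7)*(-3 - 7))*(-5)**2 = (5 + 2*(-7)*(-10))*25 = (5 + 140)*25 = 145*25 = 3625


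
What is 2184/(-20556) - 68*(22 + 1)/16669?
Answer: -5712890/28553997 ≈ -0.20007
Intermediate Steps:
2184/(-20556) - 68*(22 + 1)/16669 = 2184*(-1/20556) - 68*23*(1/16669) = -182/1713 - 1564*1/16669 = -182/1713 - 1564/16669 = -5712890/28553997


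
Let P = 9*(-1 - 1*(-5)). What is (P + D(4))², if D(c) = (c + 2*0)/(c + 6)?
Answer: 33124/25 ≈ 1325.0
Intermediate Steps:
D(c) = c/(6 + c) (D(c) = (c + 0)/(6 + c) = c/(6 + c))
P = 36 (P = 9*(-1 + 5) = 9*4 = 36)
(P + D(4))² = (36 + 4/(6 + 4))² = (36 + 4/10)² = (36 + 4*(⅒))² = (36 + ⅖)² = (182/5)² = 33124/25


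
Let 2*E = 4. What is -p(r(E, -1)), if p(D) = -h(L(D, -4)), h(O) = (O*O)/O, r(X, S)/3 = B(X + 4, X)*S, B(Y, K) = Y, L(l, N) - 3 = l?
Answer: -15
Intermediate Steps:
L(l, N) = 3 + l
E = 2 (E = (1/2)*4 = 2)
r(X, S) = 3*S*(4 + X) (r(X, S) = 3*((X + 4)*S) = 3*((4 + X)*S) = 3*(S*(4 + X)) = 3*S*(4 + X))
h(O) = O (h(O) = O**2/O = O)
p(D) = -3 - D (p(D) = -(3 + D) = -3 - D)
-p(r(E, -1)) = -(-3 - 3*(-1)*(4 + 2)) = -(-3 - 3*(-1)*6) = -(-3 - 1*(-18)) = -(-3 + 18) = -1*15 = -15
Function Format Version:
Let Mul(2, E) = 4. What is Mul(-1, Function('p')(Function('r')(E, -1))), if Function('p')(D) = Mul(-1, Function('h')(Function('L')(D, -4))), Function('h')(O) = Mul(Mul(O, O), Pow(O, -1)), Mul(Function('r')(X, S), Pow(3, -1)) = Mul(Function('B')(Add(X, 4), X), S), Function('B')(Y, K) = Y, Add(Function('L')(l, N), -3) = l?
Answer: -15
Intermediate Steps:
Function('L')(l, N) = Add(3, l)
E = 2 (E = Mul(Rational(1, 2), 4) = 2)
Function('r')(X, S) = Mul(3, S, Add(4, X)) (Function('r')(X, S) = Mul(3, Mul(Add(X, 4), S)) = Mul(3, Mul(Add(4, X), S)) = Mul(3, Mul(S, Add(4, X))) = Mul(3, S, Add(4, X)))
Function('h')(O) = O (Function('h')(O) = Mul(Pow(O, 2), Pow(O, -1)) = O)
Function('p')(D) = Add(-3, Mul(-1, D)) (Function('p')(D) = Mul(-1, Add(3, D)) = Add(-3, Mul(-1, D)))
Mul(-1, Function('p')(Function('r')(E, -1))) = Mul(-1, Add(-3, Mul(-1, Mul(3, -1, Add(4, 2))))) = Mul(-1, Add(-3, Mul(-1, Mul(3, -1, 6)))) = Mul(-1, Add(-3, Mul(-1, -18))) = Mul(-1, Add(-3, 18)) = Mul(-1, 15) = -15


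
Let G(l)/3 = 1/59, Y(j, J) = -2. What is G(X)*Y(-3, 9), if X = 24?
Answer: -6/59 ≈ -0.10169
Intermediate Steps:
G(l) = 3/59
G(X)*Y(-3, 9) = (3/59)*(-2) = -6/59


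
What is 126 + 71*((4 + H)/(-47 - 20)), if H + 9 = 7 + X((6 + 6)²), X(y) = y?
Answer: -1924/67 ≈ -28.716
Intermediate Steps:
H = 142 (H = -9 + (7 + (6 + 6)²) = -9 + (7 + 12²) = -9 + (7 + 144) = -9 + 151 = 142)
126 + 71*((4 + H)/(-47 - 20)) = 126 + 71*((4 + 142)/(-47 - 20)) = 126 + 71*(146/(-67)) = 126 + 71*(146*(-1/67)) = 126 + 71*(-146/67) = 126 - 10366/67 = -1924/67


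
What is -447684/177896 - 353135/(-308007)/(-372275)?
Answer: -2566649513551583/1019907173541690 ≈ -2.5166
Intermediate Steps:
-447684/177896 - 353135/(-308007)/(-372275) = -447684*1/177896 - 353135*(-1/308007)*(-1/372275) = -111921/44474 + (353135/308007)*(-1/372275) = -111921/44474 - 70627/22932661185 = -2566649513551583/1019907173541690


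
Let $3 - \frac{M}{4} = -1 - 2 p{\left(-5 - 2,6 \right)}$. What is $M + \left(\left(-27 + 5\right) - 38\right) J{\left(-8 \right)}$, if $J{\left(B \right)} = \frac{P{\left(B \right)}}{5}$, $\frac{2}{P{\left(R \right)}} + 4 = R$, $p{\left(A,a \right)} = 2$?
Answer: $34$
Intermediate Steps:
$P{\left(R \right)} = \frac{2}{-4 + R}$
$J{\left(B \right)} = \frac{2}{5 \left(-4 + B\right)}$ ($J{\left(B \right)} = \frac{2 \frac{1}{-4 + B}}{5} = \frac{2}{-4 + B} \frac{1}{5} = \frac{2}{5 \left(-4 + B\right)}$)
$M = 32$ ($M = 12 - 4 \left(-1 - 4\right) = 12 - -20 = 12 + 20 = 32$)
$M + \left(\left(-27 + 5\right) - 38\right) J{\left(-8 \right)} = 32 + \left(\left(-27 + 5\right) - 38\right) \frac{2}{5 \left(-4 - 8\right)} = 32 + \left(-22 - 38\right) \frac{2}{5 \left(-12\right)} = 32 - 60 \cdot \frac{2}{5} \left(- \frac{1}{12}\right) = 32 - -2 = 32 + 2 = 34$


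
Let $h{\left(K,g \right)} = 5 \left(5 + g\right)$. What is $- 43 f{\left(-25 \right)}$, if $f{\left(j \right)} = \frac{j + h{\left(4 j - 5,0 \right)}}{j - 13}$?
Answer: $0$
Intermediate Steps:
$h{\left(K,g \right)} = 25 + 5 g$
$f{\left(j \right)} = \frac{25 + j}{-13 + j}$ ($f{\left(j \right)} = \frac{j + \left(25 + 5 \cdot 0\right)}{j - 13} = \frac{j + \left(25 + 0\right)}{-13 + j} = \frac{j + 25}{-13 + j} = \frac{25 + j}{-13 + j}$)
$- 43 f{\left(-25 \right)} = - 43 \frac{25 - 25}{-13 - 25} = - 43 \frac{1}{-38} \cdot 0 = - 43 \left(\left(- \frac{1}{38}\right) 0\right) = \left(-43\right) 0 = 0$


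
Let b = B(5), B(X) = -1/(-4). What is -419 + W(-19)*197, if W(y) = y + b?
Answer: -16451/4 ≈ -4112.8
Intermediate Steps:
B(X) = ¼ (B(X) = -1*(-¼) = ¼)
b = ¼ ≈ 0.25000
W(y) = ¼ + y (W(y) = y + ¼ = ¼ + y)
-419 + W(-19)*197 = -419 + (¼ - 19)*197 = -419 - 75/4*197 = -419 - 14775/4 = -16451/4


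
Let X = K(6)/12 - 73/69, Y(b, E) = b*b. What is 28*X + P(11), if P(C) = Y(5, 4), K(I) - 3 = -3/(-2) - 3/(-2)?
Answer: 647/69 ≈ 9.3768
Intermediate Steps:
K(I) = 6 (K(I) = 3 + (-3/(-2) - 3/(-2)) = 3 + (-3*(-1/2) - 3*(-1/2)) = 3 + (3/2 + 3/2) = 3 + 3 = 6)
Y(b, E) = b**2
P(C) = 25 (P(C) = 5**2 = 25)
X = -77/138 (X = 6/12 - 73/69 = 6*(1/12) - 73*1/69 = 1/2 - 73/69 = -77/138 ≈ -0.55797)
28*X + P(11) = 28*(-77/138) + 25 = -1078/69 + 25 = 647/69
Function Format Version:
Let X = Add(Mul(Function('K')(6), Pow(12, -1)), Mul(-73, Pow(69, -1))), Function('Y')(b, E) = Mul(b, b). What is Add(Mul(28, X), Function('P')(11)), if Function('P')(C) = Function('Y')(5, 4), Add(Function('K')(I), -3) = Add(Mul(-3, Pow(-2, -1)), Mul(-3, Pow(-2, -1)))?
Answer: Rational(647, 69) ≈ 9.3768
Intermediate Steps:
Function('K')(I) = 6 (Function('K')(I) = Add(3, Add(Mul(-3, Pow(-2, -1)), Mul(-3, Pow(-2, -1)))) = Add(3, Add(Mul(-3, Rational(-1, 2)), Mul(-3, Rational(-1, 2)))) = Add(3, Add(Rational(3, 2), Rational(3, 2))) = Add(3, 3) = 6)
Function('Y')(b, E) = Pow(b, 2)
Function('P')(C) = 25 (Function('P')(C) = Pow(5, 2) = 25)
X = Rational(-77, 138) (X = Add(Mul(6, Pow(12, -1)), Mul(-73, Pow(69, -1))) = Add(Mul(6, Rational(1, 12)), Mul(-73, Rational(1, 69))) = Add(Rational(1, 2), Rational(-73, 69)) = Rational(-77, 138) ≈ -0.55797)
Add(Mul(28, X), Function('P')(11)) = Add(Mul(28, Rational(-77, 138)), 25) = Add(Rational(-1078, 69), 25) = Rational(647, 69)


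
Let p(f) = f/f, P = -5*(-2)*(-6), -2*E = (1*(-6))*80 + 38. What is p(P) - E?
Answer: -220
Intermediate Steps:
E = 221 (E = -((1*(-6))*80 + 38)/2 = -(-6*80 + 38)/2 = -(-480 + 38)/2 = -1/2*(-442) = 221)
P = -60 (P = 10*(-6) = -60)
p(f) = 1
p(P) - E = 1 - 1*221 = 1 - 221 = -220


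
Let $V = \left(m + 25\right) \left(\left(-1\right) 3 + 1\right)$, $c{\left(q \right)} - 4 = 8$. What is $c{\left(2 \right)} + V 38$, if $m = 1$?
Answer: $-1964$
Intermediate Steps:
$c{\left(q \right)} = 12$ ($c{\left(q \right)} = 4 + 8 = 12$)
$V = -52$ ($V = \left(1 + 25\right) \left(\left(-1\right) 3 + 1\right) = 26 \left(-3 + 1\right) = 26 \left(-2\right) = -52$)
$c{\left(2 \right)} + V 38 = 12 - 1976 = -1964$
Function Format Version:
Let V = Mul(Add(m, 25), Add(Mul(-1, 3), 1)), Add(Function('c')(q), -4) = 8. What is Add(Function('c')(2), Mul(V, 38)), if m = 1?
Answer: -1964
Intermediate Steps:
Function('c')(q) = 12 (Function('c')(q) = Add(4, 8) = 12)
V = -52 (V = Mul(Add(1, 25), Add(Mul(-1, 3), 1)) = Mul(26, Add(-3, 1)) = Mul(26, -2) = -52)
Add(Function('c')(2), Mul(V, 38)) = Add(12, Mul(-52, 38)) = Add(12, -1976) = -1964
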